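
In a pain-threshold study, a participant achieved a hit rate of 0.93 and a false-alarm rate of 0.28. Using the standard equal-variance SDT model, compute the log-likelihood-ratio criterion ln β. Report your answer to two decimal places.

z(H) = z(0.93) = 1.476
z(FA) = z(0.28) = -0.583
ln β = −½·[z(H)² − z(FA)²] = −0.5 × (2.179 − 0.340) = -0.9195

ln β = -0.92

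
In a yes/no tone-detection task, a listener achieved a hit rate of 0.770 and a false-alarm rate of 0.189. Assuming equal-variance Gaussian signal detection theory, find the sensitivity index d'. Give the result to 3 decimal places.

z(0.770) = 0.7388, z(0.189) = -0.8816
d' = z(H) − z(FA) = 0.7388 − (-0.8816) = 1.6204

d' = 1.620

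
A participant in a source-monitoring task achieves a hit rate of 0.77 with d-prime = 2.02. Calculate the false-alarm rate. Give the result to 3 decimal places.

z(hit rate) = z(0.77) = 0.7388
z(FA) = z(H) − d' = 0.7388 − 2.02 = -1.2812
false-alarm rate = Φ(-1.2812) = 0.1001

false-alarm rate = 0.100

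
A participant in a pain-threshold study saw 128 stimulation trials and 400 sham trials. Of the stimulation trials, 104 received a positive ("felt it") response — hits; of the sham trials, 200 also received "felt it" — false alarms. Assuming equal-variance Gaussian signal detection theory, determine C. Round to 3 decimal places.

H = 104/128 = 0.8125
FA = 200/400 = 0.5000
z(H) = 0.8871
z(FA) = 0.0000
c = −½·[z(H) + z(FA)] = −0.5 × (0.8871 + 0.0000) = -0.44355

C = -0.444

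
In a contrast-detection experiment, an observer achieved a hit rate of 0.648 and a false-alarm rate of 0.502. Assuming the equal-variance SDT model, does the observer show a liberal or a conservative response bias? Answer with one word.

liberal

z(H) = 0.380, z(FA) = 0.005
c = −½·(z(H) + z(FA)) = -0.1925
c < 0 → liberal criterion (biased toward responding “yes”).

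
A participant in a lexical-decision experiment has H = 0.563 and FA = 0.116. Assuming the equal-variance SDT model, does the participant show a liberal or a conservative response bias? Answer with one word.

z(H) = 0.159, z(FA) = -1.195
c = −½·(z(H) + z(FA)) = 0.518
c > 0 → conservative criterion (biased toward responding “no”).

conservative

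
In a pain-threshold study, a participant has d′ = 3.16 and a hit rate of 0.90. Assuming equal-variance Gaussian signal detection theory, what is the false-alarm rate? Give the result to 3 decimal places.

false-alarm rate = 0.030

z(hit rate) = z(0.90) = 1.2816
z(FA) = z(H) − d' = 1.2816 − 3.16 = -1.8784
false-alarm rate = Φ(-1.8784) = 0.0302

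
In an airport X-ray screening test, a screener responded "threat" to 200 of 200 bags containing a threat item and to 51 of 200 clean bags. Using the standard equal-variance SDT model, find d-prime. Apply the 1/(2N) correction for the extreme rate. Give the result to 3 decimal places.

The hit rate is 200/200 = 1, so apply the 1/(2N) correction: H → 1 − 1/(2·200) = 0.99750.
z(H) = z(0.99750) = 2.8070
z(FA) = z(0.25500) = -0.6588
d' = 2.8070 − (-0.6588) = 3.4658

d-prime = 3.466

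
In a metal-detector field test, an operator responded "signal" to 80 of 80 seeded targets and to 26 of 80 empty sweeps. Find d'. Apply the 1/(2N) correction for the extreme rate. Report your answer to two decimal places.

d' = 2.95

The hit rate is 80/80 = 1, so apply the 1/(2N) correction: H → 1 − 1/(2·80) = 0.99375.
z(H) = z(0.99375) = 2.498
z(FA) = z(0.32500) = -0.454
d' = 2.498 − (-0.454) = 2.952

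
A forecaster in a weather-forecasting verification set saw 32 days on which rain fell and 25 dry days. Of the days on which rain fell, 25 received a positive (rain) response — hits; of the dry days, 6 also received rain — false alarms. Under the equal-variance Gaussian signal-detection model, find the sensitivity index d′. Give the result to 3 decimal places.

d′ = 1.483

H = 25/32 = 0.7812
FA = 6/25 = 0.2400
z(H) = z(0.7812) = 0.7763
z(FA) = z(0.2400) = -0.7063
d' = z(H) − z(FA) = 0.7763 − (-0.7063) = 1.4826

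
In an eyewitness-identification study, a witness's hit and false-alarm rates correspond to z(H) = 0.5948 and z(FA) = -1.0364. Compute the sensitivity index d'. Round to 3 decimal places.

d' = z(H) − z(FA) = 0.5948 − (-1.0364) = 1.6312

d' = 1.631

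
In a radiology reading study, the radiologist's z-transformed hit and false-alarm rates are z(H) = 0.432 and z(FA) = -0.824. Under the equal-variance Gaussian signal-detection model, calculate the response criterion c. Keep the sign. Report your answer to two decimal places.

c = −½·[z(H) + z(FA)] = −½·(0.432 + (-0.824)) = 0.196
c > 0: the radiologist has a conservative response bias.

c = 0.20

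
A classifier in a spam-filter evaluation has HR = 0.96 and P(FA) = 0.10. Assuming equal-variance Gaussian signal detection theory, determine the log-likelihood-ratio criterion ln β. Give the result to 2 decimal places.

z(0.96) = 1.751, z(0.10) = -1.282
ln β = −½·[z(H)² − z(FA)²] = −0.5 × (3.066 − 1.644) = -0.711

ln β = -0.71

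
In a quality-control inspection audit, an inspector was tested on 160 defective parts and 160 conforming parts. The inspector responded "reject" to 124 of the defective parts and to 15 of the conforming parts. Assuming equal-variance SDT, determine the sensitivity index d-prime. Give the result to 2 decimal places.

d-prime = 2.07

H = 124/160 = 0.7750
FA = 15/160 = 0.0938
Φ⁻¹(H) = Φ⁻¹(0.7750) = 0.7554
Φ⁻¹(FA) = Φ⁻¹(0.0938) = -1.3177
d' = z(H) − z(FA) = 0.7554 − (-1.3177) = 2.0731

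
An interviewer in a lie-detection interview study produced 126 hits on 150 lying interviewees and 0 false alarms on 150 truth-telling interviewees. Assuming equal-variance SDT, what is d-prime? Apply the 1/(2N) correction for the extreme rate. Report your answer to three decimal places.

d-prime = 3.708

The false-alarm rate is 0/150 = 0, so apply the 1/(2N) correction: FA → 1/(2·150) = 0.00333.
z(H) = z(0.84000) = 0.9945
z(FA) = z(0.00333) = -2.7134
d' = 0.9945 − (-2.7134) = 3.7079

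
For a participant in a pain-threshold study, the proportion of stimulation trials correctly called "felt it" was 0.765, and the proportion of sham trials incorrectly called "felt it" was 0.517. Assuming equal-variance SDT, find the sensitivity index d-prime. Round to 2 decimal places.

d-prime = 0.68

Φ⁻¹(H) = Φ⁻¹(0.765) = 0.722
Φ⁻¹(FA) = Φ⁻¹(0.517) = 0.043
d' = z(H) − z(FA) = 0.722 − 0.043 = 0.679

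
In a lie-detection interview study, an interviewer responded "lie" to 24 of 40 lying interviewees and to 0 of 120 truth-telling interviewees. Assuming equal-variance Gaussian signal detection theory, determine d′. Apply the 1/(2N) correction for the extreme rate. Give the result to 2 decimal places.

The false-alarm rate is 0/120 = 0, so apply the 1/(2N) correction: FA → 1/(2·120) = 0.00417.
z(H) = z(0.60000) = 0.253
z(FA) = z(0.00417) = -2.638
d' = 0.253 − (-2.638) = 2.891

d′ = 2.89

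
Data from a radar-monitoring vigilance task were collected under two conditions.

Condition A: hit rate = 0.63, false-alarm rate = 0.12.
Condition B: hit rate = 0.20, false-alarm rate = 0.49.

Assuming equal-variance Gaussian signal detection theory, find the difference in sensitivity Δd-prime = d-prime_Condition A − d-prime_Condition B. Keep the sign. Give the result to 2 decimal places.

Condition A: z(0.63) = 0.332, z(0.12) = -1.175, d' = 1.507
Condition B: z(0.20) = -0.842, z(0.49) = -0.025, d' = -0.817
Δd' = d'_Condition A − d'_Condition B = 1.507 − (-0.817) = 2.324
Condition A has the higher sensitivity.

Δd-prime = 2.32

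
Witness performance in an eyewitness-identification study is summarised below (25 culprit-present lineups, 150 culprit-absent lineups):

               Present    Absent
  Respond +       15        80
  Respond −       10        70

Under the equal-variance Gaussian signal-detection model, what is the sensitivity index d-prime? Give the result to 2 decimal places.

d-prime = 0.17

H = 15/25 = 0.6000
FA = 80/150 = 0.5333
z(0.6000) = 0.2533, z(0.5333) = 0.0836
d' = z(H) − z(FA) = 0.2533 − 0.0836 = 0.1697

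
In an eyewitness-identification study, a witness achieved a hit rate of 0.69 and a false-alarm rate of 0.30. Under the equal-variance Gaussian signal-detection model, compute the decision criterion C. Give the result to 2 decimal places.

Φ⁻¹(0.69) = 0.4959, Φ⁻¹(0.30) = -0.5244
c = −½·[z(H) + z(FA)] = −0.5 × (0.4959 + (-0.5244)) = 0.01425

C = 0.01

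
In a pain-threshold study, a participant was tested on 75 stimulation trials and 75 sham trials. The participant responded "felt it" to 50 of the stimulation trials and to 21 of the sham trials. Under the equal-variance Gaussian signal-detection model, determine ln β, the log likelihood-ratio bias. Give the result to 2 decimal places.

ln β = 0.08

H = 50/75 = 0.6667
FA = 21/75 = 0.2800
z(0.6667) = 0.431, z(0.2800) = -0.583
ln β = −½·[z(H)² − z(FA)²] = −0.5 × (0.186 − 0.340) = 0.077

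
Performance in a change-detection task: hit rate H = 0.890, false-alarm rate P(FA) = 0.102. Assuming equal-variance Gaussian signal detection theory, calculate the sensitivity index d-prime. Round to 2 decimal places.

d-prime = 2.50

z(H) = z(0.890) = 1.2265
z(FA) = z(0.102) = -1.2702
d' = z(H) − z(FA) = 1.2265 − (-1.2702) = 2.4967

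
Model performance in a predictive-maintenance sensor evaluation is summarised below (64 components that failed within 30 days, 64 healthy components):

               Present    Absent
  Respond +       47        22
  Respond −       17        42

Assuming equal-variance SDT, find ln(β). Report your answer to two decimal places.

ln β = -0.12

H = 47/64 = 0.7344
FA = 22/64 = 0.3438
Φ⁻¹(H) = Φ⁻¹(0.7344) = 0.626
Φ⁻¹(FA) = Φ⁻¹(0.3438) = -0.402
ln β = −½·[z(H)² − z(FA)²] = −0.5 × (0.392 − 0.162) = -0.115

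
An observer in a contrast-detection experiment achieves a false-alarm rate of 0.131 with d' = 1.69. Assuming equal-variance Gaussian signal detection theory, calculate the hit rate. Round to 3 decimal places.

z(false-alarm rate) = z(0.131) = -1.1217
z(H) = z(FA) + d' = -1.1217 + 1.69 = 0.5683
hit rate = Φ(0.5683) = 0.7151

hit rate = 0.715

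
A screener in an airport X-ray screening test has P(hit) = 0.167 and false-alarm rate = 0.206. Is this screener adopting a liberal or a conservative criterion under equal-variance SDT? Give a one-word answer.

z(H) = -0.966, z(FA) = -0.820
c = −½·(z(H) + z(FA)) = 0.893
c > 0 → conservative criterion (biased toward responding “no”).

conservative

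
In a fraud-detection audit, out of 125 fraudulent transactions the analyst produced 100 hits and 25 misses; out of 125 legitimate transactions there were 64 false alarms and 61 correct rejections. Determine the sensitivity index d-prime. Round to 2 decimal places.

d-prime = 0.81

H = 100/125 = 0.8000
FA = 64/125 = 0.5120
Φ⁻¹(0.8000) = 0.842, Φ⁻¹(0.5120) = 0.030
d' = z(H) − z(FA) = 0.842 − 0.030 = 0.812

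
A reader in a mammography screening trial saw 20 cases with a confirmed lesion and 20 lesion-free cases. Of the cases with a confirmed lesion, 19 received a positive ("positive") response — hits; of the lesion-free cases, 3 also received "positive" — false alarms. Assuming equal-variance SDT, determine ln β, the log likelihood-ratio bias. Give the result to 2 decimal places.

ln β = -0.82

H = 19/20 = 0.9500
FA = 3/20 = 0.1500
z(0.9500) = 1.645, z(0.1500) = -1.036
ln β = −½·[z(H)² − z(FA)²] = −0.5 × (2.706 − 1.073) = -0.8165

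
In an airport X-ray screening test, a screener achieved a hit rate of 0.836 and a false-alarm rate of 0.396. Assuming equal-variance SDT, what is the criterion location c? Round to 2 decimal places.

c = -0.36

z(H) = z(0.836) = 0.978
z(FA) = z(0.396) = -0.264
c = −½·[z(H) + z(FA)] = −0.5 × (0.978 + (-0.264)) = -0.357
c < 0: the screener has a liberal response bias.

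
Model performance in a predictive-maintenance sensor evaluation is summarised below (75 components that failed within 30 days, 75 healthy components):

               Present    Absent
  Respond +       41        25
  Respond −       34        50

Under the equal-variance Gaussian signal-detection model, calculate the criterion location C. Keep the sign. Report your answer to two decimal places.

C = 0.16

H = 41/75 = 0.5467
FA = 25/75 = 0.3333
z(H) = z(0.5467) = 0.1173
z(FA) = z(0.3333) = -0.4308
c = −½·[z(H) + z(FA)] = −0.5 × (0.1173 + (-0.4308)) = 0.15675
c > 0: the model has a conservative response bias.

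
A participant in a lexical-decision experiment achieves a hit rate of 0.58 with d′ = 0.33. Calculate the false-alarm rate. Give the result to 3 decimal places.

z(hit rate) = z(0.58) = 0.2019
z(FA) = z(H) − d' = 0.2019 − 0.33 = -0.1281
false-alarm rate = Φ(-0.1281) = 0.4490

false-alarm rate = 0.449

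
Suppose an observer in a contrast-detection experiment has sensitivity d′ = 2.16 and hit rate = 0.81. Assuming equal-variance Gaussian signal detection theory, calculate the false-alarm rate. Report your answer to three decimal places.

false-alarm rate = 0.100

z(hit rate) = z(0.81) = 0.8779
z(FA) = z(H) − d' = 0.8779 − 2.16 = -1.2821
false-alarm rate = Φ(-1.2821) = 0.0999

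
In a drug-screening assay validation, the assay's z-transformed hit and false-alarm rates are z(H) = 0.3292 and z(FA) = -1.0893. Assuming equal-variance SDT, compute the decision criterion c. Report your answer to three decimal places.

c = −½·[z(H) + z(FA)] = −½·(0.3292 + (-1.0893)) = 0.38005

c = 0.380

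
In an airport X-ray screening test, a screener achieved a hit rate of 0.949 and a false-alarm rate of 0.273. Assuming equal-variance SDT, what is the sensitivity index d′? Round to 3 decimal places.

z(H) = 1.6352
z(FA) = -0.6038
d' = z(H) − z(FA) = 1.6352 − (-0.6038) = 2.2390

d′ = 2.239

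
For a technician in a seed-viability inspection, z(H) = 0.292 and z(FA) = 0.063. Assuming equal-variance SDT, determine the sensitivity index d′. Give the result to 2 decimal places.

d′ = 0.23

d' = z(H) − z(FA) = 0.292 − 0.063 = 0.229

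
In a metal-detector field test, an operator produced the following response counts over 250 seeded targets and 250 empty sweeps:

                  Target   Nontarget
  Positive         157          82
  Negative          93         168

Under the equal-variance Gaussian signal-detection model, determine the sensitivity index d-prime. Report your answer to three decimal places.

d-prime = 0.772

H = 157/250 = 0.6280
FA = 82/250 = 0.3280
Φ⁻¹(0.6280) = 0.3266, Φ⁻¹(0.3280) = -0.4454
d' = z(H) − z(FA) = 0.3266 − (-0.4454) = 0.7720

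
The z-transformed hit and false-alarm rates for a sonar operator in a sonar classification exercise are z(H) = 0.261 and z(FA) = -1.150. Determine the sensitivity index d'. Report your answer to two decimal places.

d' = 1.41

d' = z(H) − z(FA) = 0.261 − (-1.150) = 1.411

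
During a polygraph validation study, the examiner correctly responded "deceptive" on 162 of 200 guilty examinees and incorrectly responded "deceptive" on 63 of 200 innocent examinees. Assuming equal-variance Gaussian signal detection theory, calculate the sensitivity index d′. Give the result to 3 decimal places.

H = 162/200 = 0.8100
FA = 63/200 = 0.3150
z(H) = z(0.8100) = 0.8779
z(FA) = z(0.3150) = -0.4817
d' = z(H) − z(FA) = 0.8779 − (-0.4817) = 1.3596

d′ = 1.360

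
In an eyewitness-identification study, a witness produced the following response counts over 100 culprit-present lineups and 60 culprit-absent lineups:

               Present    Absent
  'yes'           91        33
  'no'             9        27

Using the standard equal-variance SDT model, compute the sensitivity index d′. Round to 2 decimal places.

H = 91/100 = 0.9100
FA = 33/60 = 0.5500
z(H) = z(0.9100) = 1.341
z(FA) = z(0.5500) = 0.126
d' = z(H) − z(FA) = 1.341 − 0.126 = 1.215

d′ = 1.22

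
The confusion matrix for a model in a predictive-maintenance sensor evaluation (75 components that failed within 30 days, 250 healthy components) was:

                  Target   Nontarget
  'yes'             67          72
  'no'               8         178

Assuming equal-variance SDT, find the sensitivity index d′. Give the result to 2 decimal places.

d′ = 1.80

H = 67/75 = 0.8933
FA = 72/250 = 0.2880
Φ⁻¹(H) = Φ⁻¹(0.8933) = 1.244
Φ⁻¹(FA) = Φ⁻¹(0.2880) = -0.559
d' = z(H) − z(FA) = 1.244 − (-0.559) = 1.803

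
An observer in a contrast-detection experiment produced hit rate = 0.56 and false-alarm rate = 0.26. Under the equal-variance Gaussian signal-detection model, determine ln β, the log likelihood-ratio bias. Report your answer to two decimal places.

z(0.56) = 0.151, z(0.26) = -0.643
ln β = −½·[z(H)² − z(FA)²] = −0.5 × (0.023 − 0.413) = 0.195

ln β = 0.20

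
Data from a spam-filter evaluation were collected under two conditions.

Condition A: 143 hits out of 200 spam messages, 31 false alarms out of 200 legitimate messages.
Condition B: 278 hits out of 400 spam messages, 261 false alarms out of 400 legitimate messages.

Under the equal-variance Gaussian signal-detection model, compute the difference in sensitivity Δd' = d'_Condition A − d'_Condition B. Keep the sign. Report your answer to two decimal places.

Condition A: z(0.7150) = 0.568, z(0.1550) = -1.015, d' = 1.583
Condition B: z(0.6950) = 0.510, z(0.6525) = 0.392, d' = 0.118
Δd' = d'_Condition A − d'_Condition B = 1.583 − 0.118 = 1.465
Condition A has the higher sensitivity.

Δd' = 1.47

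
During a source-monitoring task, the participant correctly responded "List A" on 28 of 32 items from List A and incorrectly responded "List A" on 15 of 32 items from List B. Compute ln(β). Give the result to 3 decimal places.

H = 28/32 = 0.8750
FA = 15/32 = 0.4688
z(H) = z(0.8750) = 1.1503
z(FA) = z(0.4688) = -0.0783
ln β = −½·[z(H)² − z(FA)²] = −0.5 × (1.3232 − 0.0061) = -0.65855

ln β = -0.659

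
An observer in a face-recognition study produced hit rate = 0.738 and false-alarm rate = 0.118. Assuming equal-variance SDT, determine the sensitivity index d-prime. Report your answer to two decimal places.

d-prime = 1.82

z(0.738) = 0.6372, z(0.118) = -1.1850
d' = z(H) − z(FA) = 0.6372 − (-1.1850) = 1.8222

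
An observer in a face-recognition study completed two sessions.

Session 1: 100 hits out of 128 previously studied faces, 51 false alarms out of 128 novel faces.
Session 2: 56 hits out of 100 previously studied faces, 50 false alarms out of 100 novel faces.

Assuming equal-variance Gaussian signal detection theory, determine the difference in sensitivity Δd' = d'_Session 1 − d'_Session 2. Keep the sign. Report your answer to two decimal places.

Δd' = 0.88

Session 1: z(0.7812) = 0.776, z(0.3984) = -0.257, d' = 1.033
Session 2: z(0.5600) = 0.151, z(0.5000) = 0.000, d' = 0.151
Δd' = d'_Session 1 − d'_Session 2 = 1.033 − 0.151 = 0.882
Session 1 has the higher sensitivity.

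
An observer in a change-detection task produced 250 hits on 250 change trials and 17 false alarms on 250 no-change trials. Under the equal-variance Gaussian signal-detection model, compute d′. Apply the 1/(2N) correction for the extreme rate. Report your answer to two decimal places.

The hit rate is 250/250 = 1, so apply the 1/(2N) correction: H → 1 − 1/(2·250) = 0.99800.
z(H) = z(0.99800) = 2.878
z(FA) = z(0.06800) = -1.491
d' = 2.878 − (-1.491) = 4.369

d′ = 4.37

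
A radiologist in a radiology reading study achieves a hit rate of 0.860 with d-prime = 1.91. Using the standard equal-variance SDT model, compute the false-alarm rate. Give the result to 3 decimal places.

z(hit rate) = z(0.860) = 1.0803
z(FA) = z(H) − d' = 1.0803 − 1.91 = -0.8297
false-alarm rate = Φ(-0.8297) = 0.2034

false-alarm rate = 0.203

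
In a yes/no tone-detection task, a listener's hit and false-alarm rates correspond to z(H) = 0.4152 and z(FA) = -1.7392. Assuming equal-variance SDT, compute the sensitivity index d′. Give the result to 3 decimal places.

d' = z(H) − z(FA) = 0.4152 − (-1.7392) = 2.1544

d′ = 2.154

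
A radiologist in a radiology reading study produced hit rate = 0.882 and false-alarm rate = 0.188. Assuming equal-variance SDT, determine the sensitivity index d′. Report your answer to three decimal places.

z(H) = z(0.882) = 1.1850
z(FA) = z(0.188) = -0.8853
d' = z(H) − z(FA) = 1.1850 − (-0.8853) = 2.0703

d′ = 2.070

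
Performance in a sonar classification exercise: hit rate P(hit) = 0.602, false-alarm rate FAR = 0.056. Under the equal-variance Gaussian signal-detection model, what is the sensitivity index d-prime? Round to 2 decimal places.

z(0.602) = 0.2585, z(0.056) = -1.5893
d' = z(H) − z(FA) = 0.2585 − (-1.5893) = 1.8478

d-prime = 1.85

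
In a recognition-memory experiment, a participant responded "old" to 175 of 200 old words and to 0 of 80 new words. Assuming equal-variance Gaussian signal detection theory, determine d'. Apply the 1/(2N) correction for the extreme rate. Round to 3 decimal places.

The false-alarm rate is 0/80 = 0, so apply the 1/(2N) correction: FA → 1/(2·80) = 0.00625.
z(H) = z(0.87500) = 1.1503
z(FA) = z(0.00625) = -2.4977
d' = 1.1503 − (-2.4977) = 3.6480

d' = 3.648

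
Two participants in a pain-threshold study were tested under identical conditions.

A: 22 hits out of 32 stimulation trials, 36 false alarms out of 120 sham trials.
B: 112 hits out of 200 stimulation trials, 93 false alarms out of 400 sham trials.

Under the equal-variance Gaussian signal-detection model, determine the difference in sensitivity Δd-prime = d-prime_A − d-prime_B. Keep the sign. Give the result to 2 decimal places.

A: z(0.6875) = 0.489, z(0.3000) = -0.524, d' = 1.013
B: z(0.5600) = 0.151, z(0.2325) = -0.731, d' = 0.882
Δd' = d'_A − d'_B = 1.013 − 0.882 = 0.131
A has the higher sensitivity.

Δd-prime = 0.13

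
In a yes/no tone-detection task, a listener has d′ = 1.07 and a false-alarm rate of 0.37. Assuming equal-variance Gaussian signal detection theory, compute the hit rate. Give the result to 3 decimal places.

z(false-alarm rate) = z(0.37) = -0.3319
z(H) = z(FA) + d' = -0.3319 + 1.07 = 0.7381
hit rate = Φ(0.7381) = 0.7698

hit rate = 0.770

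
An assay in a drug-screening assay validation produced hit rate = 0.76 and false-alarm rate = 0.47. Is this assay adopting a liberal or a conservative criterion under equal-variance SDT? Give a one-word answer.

z(H) = 0.706, z(FA) = -0.075
c = −½·(z(H) + z(FA)) = -0.3155
c < 0 → liberal criterion (biased toward responding “yes”).

liberal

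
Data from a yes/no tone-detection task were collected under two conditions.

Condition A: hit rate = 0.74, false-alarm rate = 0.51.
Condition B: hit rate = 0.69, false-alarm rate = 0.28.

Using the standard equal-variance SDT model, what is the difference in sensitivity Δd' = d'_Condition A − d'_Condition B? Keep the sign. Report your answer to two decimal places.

Condition A: z(0.74) = 0.643, z(0.51) = 0.025, d' = 0.618
Condition B: z(0.69) = 0.496, z(0.28) = -0.583, d' = 1.079
Δd' = d'_Condition A − d'_Condition B = 0.618 − 1.079 = -0.461
Condition B has the higher sensitivity.

Δd' = -0.46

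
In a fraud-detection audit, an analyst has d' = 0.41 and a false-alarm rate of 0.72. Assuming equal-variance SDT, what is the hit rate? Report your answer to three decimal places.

hit rate = 0.840

z(false-alarm rate) = z(0.72) = 0.5828
z(H) = z(FA) + d' = 0.5828 + 0.41 = 0.9928
hit rate = Φ(0.9928) = 0.8396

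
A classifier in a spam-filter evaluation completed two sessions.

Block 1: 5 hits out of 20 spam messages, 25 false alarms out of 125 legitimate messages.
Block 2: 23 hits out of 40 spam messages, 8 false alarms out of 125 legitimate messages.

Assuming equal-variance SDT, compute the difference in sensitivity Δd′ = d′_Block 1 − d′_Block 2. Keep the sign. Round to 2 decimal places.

Block 1: z(0.2500) = -0.674, z(0.2000) = -0.842, d' = 0.168
Block 2: z(0.5750) = 0.189, z(0.0640) = -1.522, d' = 1.711
Δd' = d'_Block 1 − d'_Block 2 = 0.168 − 1.711 = -1.543
Block 2 has the higher sensitivity.

Δd′ = -1.54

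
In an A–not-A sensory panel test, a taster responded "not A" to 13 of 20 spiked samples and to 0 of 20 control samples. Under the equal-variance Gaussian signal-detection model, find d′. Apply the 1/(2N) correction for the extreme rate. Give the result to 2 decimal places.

d′ = 2.35

The false-alarm rate is 0/20 = 0, so apply the 1/(2N) correction: FA → 1/(2·20) = 0.02500.
z(H) = z(0.65000) = 0.385
z(FA) = z(0.02500) = -1.960
d' = 0.385 − (-1.960) = 2.345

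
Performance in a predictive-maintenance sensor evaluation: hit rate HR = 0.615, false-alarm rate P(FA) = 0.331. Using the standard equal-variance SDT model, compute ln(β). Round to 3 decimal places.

ln β = 0.053

z(0.615) = 0.2924, z(0.331) = -0.4372
ln β = −½·[z(H)² − z(FA)²] = −0.5 × (0.0855 − 0.1911) = 0.0528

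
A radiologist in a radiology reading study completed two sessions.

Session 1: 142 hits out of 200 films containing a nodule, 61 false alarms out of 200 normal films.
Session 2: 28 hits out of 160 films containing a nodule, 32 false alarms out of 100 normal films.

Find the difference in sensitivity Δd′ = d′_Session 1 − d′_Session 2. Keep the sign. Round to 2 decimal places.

Session 1: z(0.7100) = 0.553, z(0.3050) = -0.510, d' = 1.063
Session 2: z(0.1750) = -0.935, z(0.3200) = -0.468, d' = -0.467
Δd' = d'_Session 1 − d'_Session 2 = 1.063 − (-0.467) = 1.530
Session 1 has the higher sensitivity.

Δd′ = 1.53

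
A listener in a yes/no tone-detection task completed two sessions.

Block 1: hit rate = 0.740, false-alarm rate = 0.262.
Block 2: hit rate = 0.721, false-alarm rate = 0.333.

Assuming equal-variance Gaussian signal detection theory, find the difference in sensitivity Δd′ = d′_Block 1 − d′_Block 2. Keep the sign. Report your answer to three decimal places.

Block 1: z(0.740) = 0.6433, z(0.262) = -0.6372, d' = 1.2805
Block 2: z(0.721) = 0.5858, z(0.333) = -0.4316, d' = 1.0174
Δd' = d'_Block 1 − d'_Block 2 = 1.2805 − 1.0174 = 0.2631
Block 1 has the higher sensitivity.

Δd′ = 0.263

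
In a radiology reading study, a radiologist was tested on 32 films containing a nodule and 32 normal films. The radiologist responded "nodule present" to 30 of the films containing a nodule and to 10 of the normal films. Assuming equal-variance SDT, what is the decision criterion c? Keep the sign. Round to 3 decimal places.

H = 30/32 = 0.9375
FA = 10/32 = 0.3125
Φ⁻¹(0.9375) = 1.5341, Φ⁻¹(0.3125) = -0.4888
c = −½·[z(H) + z(FA)] = −0.5 × (1.5341 + (-0.4888)) = -0.52265

c = -0.523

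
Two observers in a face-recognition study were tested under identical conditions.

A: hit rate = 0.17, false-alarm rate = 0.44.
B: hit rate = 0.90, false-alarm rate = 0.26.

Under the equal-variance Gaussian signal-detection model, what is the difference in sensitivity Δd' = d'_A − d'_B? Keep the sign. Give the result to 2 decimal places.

Δd' = -2.73

A: z(0.17) = -0.954, z(0.44) = -0.151, d' = -0.803
B: z(0.90) = 1.282, z(0.26) = -0.643, d' = 1.925
Δd' = d'_A − d'_B = -0.803 − 1.925 = -2.728
B has the higher sensitivity.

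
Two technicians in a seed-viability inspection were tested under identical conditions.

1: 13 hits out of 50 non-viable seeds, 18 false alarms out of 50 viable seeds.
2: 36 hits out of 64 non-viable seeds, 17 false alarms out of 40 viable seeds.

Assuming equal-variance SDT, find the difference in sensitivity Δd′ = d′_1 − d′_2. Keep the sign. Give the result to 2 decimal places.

Δd′ = -0.63

1: z(0.2600) = -0.643, z(0.3600) = -0.358, d' = -0.285
2: z(0.5625) = 0.157, z(0.4250) = -0.189, d' = 0.346
Δd' = d'_1 − d'_2 = -0.285 − 0.346 = -0.631
2 has the higher sensitivity.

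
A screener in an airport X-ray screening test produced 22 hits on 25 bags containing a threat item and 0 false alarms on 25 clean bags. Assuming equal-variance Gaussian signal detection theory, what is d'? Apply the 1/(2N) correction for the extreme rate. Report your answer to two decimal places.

d' = 3.23

The false-alarm rate is 0/25 = 0, so apply the 1/(2N) correction: FA → 1/(2·25) = 0.02000.
z(H) = z(0.88000) = 1.175
z(FA) = z(0.02000) = -2.054
d' = 1.175 − (-2.054) = 3.229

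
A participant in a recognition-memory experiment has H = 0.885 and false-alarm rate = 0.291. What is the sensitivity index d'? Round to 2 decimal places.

d' = 1.75

z(0.885) = 1.200, z(0.291) = -0.550
d' = z(H) − z(FA) = 1.200 − (-0.550) = 1.750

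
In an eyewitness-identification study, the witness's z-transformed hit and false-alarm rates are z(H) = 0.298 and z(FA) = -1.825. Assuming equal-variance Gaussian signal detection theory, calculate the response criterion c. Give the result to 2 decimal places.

c = −½·[z(H) + z(FA)] = −½·(0.298 + (-1.825)) = 0.7635
c > 0: the witness has a conservative response bias.

c = 0.76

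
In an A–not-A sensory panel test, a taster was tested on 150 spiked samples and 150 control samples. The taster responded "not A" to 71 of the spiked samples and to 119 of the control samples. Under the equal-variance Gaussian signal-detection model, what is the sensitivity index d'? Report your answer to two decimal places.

H = 71/150 = 0.4733
FA = 119/150 = 0.7933
z(H) = z(0.4733) = -0.0670
z(FA) = z(0.7933) = 0.8179
d' = z(H) − z(FA) = -0.0670 − 0.8179 = -0.8849

d' = -0.88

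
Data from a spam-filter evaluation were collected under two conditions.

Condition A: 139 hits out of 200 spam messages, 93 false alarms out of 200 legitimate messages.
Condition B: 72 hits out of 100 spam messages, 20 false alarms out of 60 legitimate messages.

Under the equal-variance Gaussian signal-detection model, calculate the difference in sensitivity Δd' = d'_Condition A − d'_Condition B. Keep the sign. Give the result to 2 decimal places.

Δd' = -0.42

Condition A: z(0.6950) = 0.510, z(0.4650) = -0.088, d' = 0.598
Condition B: z(0.7200) = 0.583, z(0.3333) = -0.431, d' = 1.014
Δd' = d'_Condition A − d'_Condition B = 0.598 − 1.014 = -0.416
Condition B has the higher sensitivity.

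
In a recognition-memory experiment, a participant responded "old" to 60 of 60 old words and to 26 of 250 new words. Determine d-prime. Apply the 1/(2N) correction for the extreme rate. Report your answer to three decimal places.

The hit rate is 60/60 = 1, so apply the 1/(2N) correction: H → 1 − 1/(2·60) = 0.99167.
z(H) = z(0.99167) = 2.3941
z(FA) = z(0.10400) = -1.2591
d' = 2.3941 − (-1.2591) = 3.6532

d-prime = 3.653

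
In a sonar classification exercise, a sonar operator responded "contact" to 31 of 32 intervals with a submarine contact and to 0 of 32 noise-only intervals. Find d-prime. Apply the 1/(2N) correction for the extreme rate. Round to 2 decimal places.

The false-alarm rate is 0/32 = 0, so apply the 1/(2N) correction: FA → 1/(2·32) = 0.01562.
z(H) = z(0.96875) = 1.863
z(FA) = z(0.01562) = -2.154
d' = 1.863 − (-2.154) = 4.017

d-prime = 4.02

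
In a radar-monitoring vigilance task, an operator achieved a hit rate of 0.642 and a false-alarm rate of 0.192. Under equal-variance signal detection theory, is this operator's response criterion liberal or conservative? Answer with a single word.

z(H) = 0.364, z(FA) = -0.871
c = −½·(z(H) + z(FA)) = 0.2535
c > 0 → conservative criterion (biased toward responding “no”).

conservative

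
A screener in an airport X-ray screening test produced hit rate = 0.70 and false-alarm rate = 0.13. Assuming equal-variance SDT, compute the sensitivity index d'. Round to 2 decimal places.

d' = 1.65

Φ⁻¹(0.70) = 0.5244, Φ⁻¹(0.13) = -1.1264
d' = z(H) − z(FA) = 0.5244 − (-1.1264) = 1.6508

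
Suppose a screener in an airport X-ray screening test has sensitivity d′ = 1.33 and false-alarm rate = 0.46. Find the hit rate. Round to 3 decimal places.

hit rate = 0.891

z(false-alarm rate) = z(0.46) = -0.1004
z(H) = z(FA) + d' = -0.1004 + 1.33 = 1.2296
hit rate = Φ(1.2296) = 0.8906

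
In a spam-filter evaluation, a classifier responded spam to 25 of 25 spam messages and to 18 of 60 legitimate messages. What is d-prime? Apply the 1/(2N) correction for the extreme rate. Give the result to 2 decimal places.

d-prime = 2.58

The hit rate is 25/25 = 1, so apply the 1/(2N) correction: H → 1 − 1/(2·25) = 0.98000.
z(H) = z(0.98000) = 2.054
z(FA) = z(0.30000) = -0.524
d' = 2.054 − (-0.524) = 2.578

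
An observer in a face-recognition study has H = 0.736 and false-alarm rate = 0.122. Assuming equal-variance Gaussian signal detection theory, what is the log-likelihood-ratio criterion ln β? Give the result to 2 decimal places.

ln β = 0.48

z(H) = z(0.736) = 0.631
z(FA) = z(0.122) = -1.165
ln β = −½·[z(H)² − z(FA)²] = −0.5 × (0.398 − 1.357) = 0.4795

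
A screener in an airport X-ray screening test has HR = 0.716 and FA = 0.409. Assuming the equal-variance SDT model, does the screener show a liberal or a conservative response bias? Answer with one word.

z(H) = 0.571, z(FA) = -0.230
c = −½·(z(H) + z(FA)) = -0.1705
c < 0 → liberal criterion (biased toward responding “yes”).

liberal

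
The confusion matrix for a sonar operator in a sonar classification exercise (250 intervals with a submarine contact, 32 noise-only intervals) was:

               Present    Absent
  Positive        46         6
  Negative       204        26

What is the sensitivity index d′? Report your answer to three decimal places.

d′ = -0.013

H = 46/250 = 0.1840
FA = 6/32 = 0.1875
z(0.1840) = -0.9002, z(0.1875) = -0.8871
d' = z(H) − z(FA) = -0.9002 − (-0.8871) = -0.0131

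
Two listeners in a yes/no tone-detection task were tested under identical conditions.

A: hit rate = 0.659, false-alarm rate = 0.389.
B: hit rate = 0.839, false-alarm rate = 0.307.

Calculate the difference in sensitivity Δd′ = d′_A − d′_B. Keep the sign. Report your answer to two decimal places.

Δd′ = -0.80

A: z(0.659) = 0.410, z(0.389) = -0.282, d' = 0.692
B: z(0.839) = 0.990, z(0.307) = -0.504, d' = 1.494
Δd' = d'_A − d'_B = 0.692 − 1.494 = -0.802
B has the higher sensitivity.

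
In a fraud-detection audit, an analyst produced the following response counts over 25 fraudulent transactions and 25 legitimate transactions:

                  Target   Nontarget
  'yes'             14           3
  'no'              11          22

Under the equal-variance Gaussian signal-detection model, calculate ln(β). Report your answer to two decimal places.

ln β = 0.68

H = 14/25 = 0.5600
FA = 3/25 = 0.1200
Φ⁻¹(H) = Φ⁻¹(0.5600) = 0.151
Φ⁻¹(FA) = Φ⁻¹(0.1200) = -1.175
ln β = −½·[z(H)² − z(FA)²] = −0.5 × (0.023 − 1.381) = 0.679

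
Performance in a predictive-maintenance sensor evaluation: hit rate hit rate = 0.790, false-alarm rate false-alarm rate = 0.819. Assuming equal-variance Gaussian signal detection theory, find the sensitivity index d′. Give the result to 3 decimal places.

z(H) = 0.8064
z(FA) = 0.9116
d' = z(H) − z(FA) = 0.8064 − 0.9116 = -0.1052

d′ = -0.105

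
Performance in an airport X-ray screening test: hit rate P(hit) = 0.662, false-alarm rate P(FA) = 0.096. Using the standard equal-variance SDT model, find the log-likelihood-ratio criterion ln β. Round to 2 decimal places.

z(0.662) = 0.418, z(0.096) = -1.305
ln β = −½·[z(H)² − z(FA)²] = −0.5 × (0.175 − 1.703) = 0.764

ln β = 0.76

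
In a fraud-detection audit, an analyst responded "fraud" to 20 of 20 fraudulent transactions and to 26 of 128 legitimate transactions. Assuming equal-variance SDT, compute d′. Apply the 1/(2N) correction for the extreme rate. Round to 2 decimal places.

d′ = 2.79

The hit rate is 20/20 = 1, so apply the 1/(2N) correction: H → 1 − 1/(2·20) = 0.97500.
z(H) = z(0.97500) = 1.960
z(FA) = z(0.20312) = -0.831
d' = 1.960 − (-0.831) = 2.791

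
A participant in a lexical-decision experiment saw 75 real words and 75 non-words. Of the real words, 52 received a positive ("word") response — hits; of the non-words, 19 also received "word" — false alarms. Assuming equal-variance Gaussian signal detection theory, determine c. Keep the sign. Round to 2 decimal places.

c = 0.08

H = 52/75 = 0.6933
FA = 19/75 = 0.2533
z(H) = 0.5052
z(FA) = -0.6641
c = −½·[z(H) + z(FA)] = −0.5 × (0.5052 + (-0.6641)) = 0.07945
c > 0: the participant has a conservative response bias.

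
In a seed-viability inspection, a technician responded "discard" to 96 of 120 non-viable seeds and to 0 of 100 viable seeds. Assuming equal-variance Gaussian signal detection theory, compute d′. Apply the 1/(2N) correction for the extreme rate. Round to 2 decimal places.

d′ = 3.42

The false-alarm rate is 0/100 = 0, so apply the 1/(2N) correction: FA → 1/(2·100) = 0.00500.
z(H) = z(0.80000) = 0.842
z(FA) = z(0.00500) = -2.576
d' = 0.842 − (-2.576) = 3.418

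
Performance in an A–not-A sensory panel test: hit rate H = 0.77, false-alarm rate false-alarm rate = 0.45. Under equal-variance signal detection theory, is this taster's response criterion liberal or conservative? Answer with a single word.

z(H) = 0.739, z(FA) = -0.126
c = −½·(z(H) + z(FA)) = -0.3065
c < 0 → liberal criterion (biased toward responding “yes”).

liberal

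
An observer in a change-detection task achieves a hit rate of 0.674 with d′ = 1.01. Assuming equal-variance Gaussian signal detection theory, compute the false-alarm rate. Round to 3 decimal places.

z(hit rate) = z(0.674) = 0.4510
z(FA) = z(H) − d' = 0.4510 − 1.01 = -0.5590
false-alarm rate = Φ(-0.5590) = 0.2881

false-alarm rate = 0.288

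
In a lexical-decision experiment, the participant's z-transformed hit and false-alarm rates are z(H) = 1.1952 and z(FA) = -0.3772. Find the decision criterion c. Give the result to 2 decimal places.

c = -0.41

c = −½·[z(H) + z(FA)] = −½·(1.1952 + (-0.3772)) = -0.4090
c < 0: the participant has a liberal response bias.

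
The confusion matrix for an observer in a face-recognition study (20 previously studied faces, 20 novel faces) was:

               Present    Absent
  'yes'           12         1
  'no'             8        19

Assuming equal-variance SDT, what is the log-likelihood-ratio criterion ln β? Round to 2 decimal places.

ln β = 1.32

H = 12/20 = 0.6000
FA = 1/20 = 0.0500
z(H) = z(0.6000) = 0.253
z(FA) = z(0.0500) = -1.645
ln β = −½·[z(H)² − z(FA)²] = −0.5 × (0.064 − 2.706) = 1.321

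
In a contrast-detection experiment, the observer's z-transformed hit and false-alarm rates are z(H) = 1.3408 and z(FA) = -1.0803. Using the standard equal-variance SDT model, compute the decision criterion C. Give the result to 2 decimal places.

c = −½·[z(H) + z(FA)] = −½·(1.3408 + (-1.0803)) = -0.13025
c < 0: the observer has a liberal response bias.

C = -0.13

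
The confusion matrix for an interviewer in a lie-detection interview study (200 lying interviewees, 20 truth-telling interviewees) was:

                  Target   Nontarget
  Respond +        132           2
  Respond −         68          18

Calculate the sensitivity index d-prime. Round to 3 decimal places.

d-prime = 1.694

H = 132/200 = 0.6600
FA = 2/20 = 0.1000
Φ⁻¹(H) = 0.4125
Φ⁻¹(FA) = -1.2816
d' = z(H) − z(FA) = 0.4125 − (-1.2816) = 1.6941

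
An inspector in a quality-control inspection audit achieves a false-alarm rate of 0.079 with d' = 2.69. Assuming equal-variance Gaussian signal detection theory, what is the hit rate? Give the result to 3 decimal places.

hit rate = 0.899

z(false-alarm rate) = z(0.079) = -1.4118
z(H) = z(FA) + d' = -1.4118 + 2.69 = 1.2782
hit rate = Φ(1.2782) = 0.8994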